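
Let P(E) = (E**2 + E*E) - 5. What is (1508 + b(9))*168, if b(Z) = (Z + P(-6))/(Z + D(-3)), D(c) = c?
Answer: 255472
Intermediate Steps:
P(E) = -5 + 2*E**2 (P(E) = (E**2 + E**2) - 5 = 2*E**2 - 5 = -5 + 2*E**2)
b(Z) = (67 + Z)/(-3 + Z) (b(Z) = (Z + (-5 + 2*(-6)**2))/(Z - 3) = (Z + (-5 + 2*36))/(-3 + Z) = (Z + (-5 + 72))/(-3 + Z) = (Z + 67)/(-3 + Z) = (67 + Z)/(-3 + Z))
(1508 + b(9))*168 = (1508 + (67 + 9)/(-3 + 9))*168 = (1508 + 76/6)*168 = (1508 + (1/6)*76)*168 = (1508 + 38/3)*168 = (4562/3)*168 = 255472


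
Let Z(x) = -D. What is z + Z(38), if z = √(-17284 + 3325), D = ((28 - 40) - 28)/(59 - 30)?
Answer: 40/29 + 3*I*√1551 ≈ 1.3793 + 118.15*I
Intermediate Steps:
D = -40/29 (D = (-12 - 28)/29 = -40*1/29 = -40/29 ≈ -1.3793)
z = 3*I*√1551 (z = √(-13959) = 3*I*√1551 ≈ 118.15*I)
Z(x) = 40/29 (Z(x) = -1*(-40/29) = 40/29)
z + Z(38) = 3*I*√1551 + 40/29 = 40/29 + 3*I*√1551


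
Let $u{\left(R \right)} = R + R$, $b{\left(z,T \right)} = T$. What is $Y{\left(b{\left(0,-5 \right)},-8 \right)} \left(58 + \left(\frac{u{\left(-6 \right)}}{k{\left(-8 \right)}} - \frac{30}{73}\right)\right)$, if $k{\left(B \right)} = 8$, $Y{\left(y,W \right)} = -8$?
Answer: $- \frac{32756}{73} \approx -448.71$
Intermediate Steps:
$u{\left(R \right)} = 2 R$
$Y{\left(b{\left(0,-5 \right)},-8 \right)} \left(58 + \left(\frac{u{\left(-6 \right)}}{k{\left(-8 \right)}} - \frac{30}{73}\right)\right) = - 8 \left(58 + \left(\frac{2 \left(-6\right)}{8} - \frac{30}{73}\right)\right) = - 8 \left(58 - \frac{279}{146}\right) = \left(-8\right) \frac{8189}{146} = - \frac{32756}{73}$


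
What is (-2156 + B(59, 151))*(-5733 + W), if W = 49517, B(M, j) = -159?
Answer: -101359960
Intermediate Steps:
(-2156 + B(59, 151))*(-5733 + W) = (-2156 - 159)*(-5733 + 49517) = -2315*43784 = -101359960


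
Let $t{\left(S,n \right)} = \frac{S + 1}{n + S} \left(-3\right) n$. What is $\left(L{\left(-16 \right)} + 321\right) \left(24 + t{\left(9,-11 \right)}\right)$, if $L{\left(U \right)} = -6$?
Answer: $-44415$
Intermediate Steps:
$t{\left(S,n \right)} = - \frac{3 n \left(1 + S\right)}{S + n}$ ($t{\left(S,n \right)} = \frac{1 + S}{S + n} \left(-3\right) n = - \frac{3 \left(1 + S\right)}{S + n} n = - \frac{3 n \left(1 + S\right)}{S + n}$)
$\left(L{\left(-16 \right)} + 321\right) \left(24 + t{\left(9,-11 \right)}\right) = \left(-6 + 321\right) \left(24 - - \frac{33 \left(1 + 9\right)}{9 - 11}\right) = 315 \left(24 - \left(-33\right) \frac{1}{-2} \cdot 10\right) = 315 \left(24 - \left(-33\right) \left(- \frac{1}{2}\right) 10\right) = 315 \left(24 - 165\right) = 315 \left(-141\right) = -44415$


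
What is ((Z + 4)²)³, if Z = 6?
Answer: 1000000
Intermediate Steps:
((Z + 4)²)³ = ((6 + 4)²)³ = (10²)³ = 100³ = 1000000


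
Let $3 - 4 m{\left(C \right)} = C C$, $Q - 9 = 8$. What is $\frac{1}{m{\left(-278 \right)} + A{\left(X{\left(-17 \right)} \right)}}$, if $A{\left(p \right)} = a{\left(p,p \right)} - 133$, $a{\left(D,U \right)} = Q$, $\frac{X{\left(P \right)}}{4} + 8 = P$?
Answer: $- \frac{4}{77745} \approx -5.145 \cdot 10^{-5}$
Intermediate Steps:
$X{\left(P \right)} = -32 + 4 P$
$Q = 17$ ($Q = 9 + 8 = 17$)
$a{\left(D,U \right)} = 17$
$m{\left(C \right)} = \frac{3}{4} - \frac{C^{2}}{4}$ ($m{\left(C \right)} = \frac{3}{4} - \frac{C C}{4} = \frac{3}{4} - \frac{C^{2}}{4}$)
$A{\left(p \right)} = -116$ ($A{\left(p \right)} = 17 - 133 = -116$)
$\frac{1}{m{\left(-278 \right)} + A{\left(X{\left(-17 \right)} \right)}} = \frac{1}{\left(\frac{3}{4} - \frac{\left(-278\right)^{2}}{4}\right) - 116} = \frac{1}{\left(\frac{3}{4} - 19321\right) - 116} = \frac{1}{- \frac{77281}{4} - 116} = \frac{1}{- \frac{77745}{4}} = - \frac{4}{77745}$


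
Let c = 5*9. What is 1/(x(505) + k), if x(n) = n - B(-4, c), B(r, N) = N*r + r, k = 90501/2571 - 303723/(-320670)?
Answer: 4362130/3163189197 ≈ 0.0013790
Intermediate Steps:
c = 45
k = 157681627/4362130 (k = 90501*(1/2571) - 303723*(-1/320670) = 30167/857 + 4821/5090 = 157681627/4362130 ≈ 36.148)
B(r, N) = r + N*r
x(n) = 184 + n (x(n) = n - (-4)*(1 + 45) = n - (-4)*46 = n - 1*(-184) = n + 184 = 184 + n)
1/(x(505) + k) = 1/((184 + 505) + 157681627/4362130) = 1/(689 + 157681627/4362130) = 1/(3163189197/4362130) = 4362130/3163189197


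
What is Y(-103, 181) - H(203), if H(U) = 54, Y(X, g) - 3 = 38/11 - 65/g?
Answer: -95378/1991 ≈ -47.905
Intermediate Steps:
Y(X, g) = 71/11 - 65/g (Y(X, g) = 3 + (38/11 - 65/g) = 71/11 - 65/g)
Y(-103, 181) - H(203) = (71/11 - 65/181) - 1*54 = (71/11 - 65*1/181) - 54 = (71/11 - 65/181) - 54 = 12136/1991 - 54 = -95378/1991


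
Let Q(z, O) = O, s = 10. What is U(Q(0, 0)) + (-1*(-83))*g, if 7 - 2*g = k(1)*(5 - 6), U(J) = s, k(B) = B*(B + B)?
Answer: 767/2 ≈ 383.50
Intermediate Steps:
k(B) = 2*B² (k(B) = B*(2*B) = 2*B²)
U(J) = 10
g = 9/2 (g = 7/2 - 2*1²*(5 - 6)/2 = 7/2 - 2*1*(-1)/2 = 7/2 - (-1) = 7/2 - ½*(-2) = 7/2 + 1 = 9/2 ≈ 4.5000)
U(Q(0, 0)) + (-1*(-83))*g = 10 - 1*(-83)*(9/2) = 10 + 83*(9/2) = 10 + 747/2 = 767/2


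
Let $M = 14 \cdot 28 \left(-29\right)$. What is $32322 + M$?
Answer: $20954$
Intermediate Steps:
$M = -11368$ ($M = 392 \left(-29\right) = -11368$)
$32322 + M = 32322 - 11368 = 20954$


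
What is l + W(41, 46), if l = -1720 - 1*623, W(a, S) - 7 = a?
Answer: -2295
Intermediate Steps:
W(a, S) = 7 + a
l = -2343 (l = -1720 - 623 = -2343)
l + W(41, 46) = -2343 + (7 + 41) = -2343 + 48 = -2295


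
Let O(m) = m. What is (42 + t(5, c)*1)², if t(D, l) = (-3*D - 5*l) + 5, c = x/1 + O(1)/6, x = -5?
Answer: 113569/36 ≈ 3154.7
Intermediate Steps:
c = -29/6 (c = -5/1 + 1/6 = -5*1 + 1*(⅙) = -5 + ⅙ = -29/6 ≈ -4.8333)
t(D, l) = 5 - 5*l - 3*D (t(D, l) = (-5*l - 3*D) + 5 = 5 - 5*l - 3*D)
(42 + t(5, c)*1)² = (42 + (5 - 5*(-29/6) - 3*5)*1)² = (42 + (5 + 145/6 - 15)*1)² = (42 + (85/6)*1)² = (42 + 85/6)² = (337/6)² = 113569/36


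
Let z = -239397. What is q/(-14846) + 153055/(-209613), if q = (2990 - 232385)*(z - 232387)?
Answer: -11342673141180685/1555957299 ≈ -7.2898e+6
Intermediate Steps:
q = 108224890680 (q = (2990 - 232385)*(-239397 - 232387) = -229395*(-471784) = 108224890680)
q/(-14846) + 153055/(-209613) = 108224890680/(-14846) + 153055/(-209613) = 108224890680*(-1/14846) + 153055*(-1/209613) = -54112445340/7423 - 153055/209613 = -11342673141180685/1555957299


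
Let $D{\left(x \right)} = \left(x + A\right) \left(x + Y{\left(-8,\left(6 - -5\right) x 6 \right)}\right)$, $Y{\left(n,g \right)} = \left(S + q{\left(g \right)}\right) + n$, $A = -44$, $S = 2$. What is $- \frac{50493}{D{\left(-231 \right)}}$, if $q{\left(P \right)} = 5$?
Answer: $- \frac{50493}{63800} \approx -0.79143$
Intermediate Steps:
$Y{\left(n,g \right)} = 7 + n$ ($Y{\left(n,g \right)} = \left(2 + 5\right) + n = 7 + n$)
$D{\left(x \right)} = \left(-1 + x\right) \left(-44 + x\right)$ ($D{\left(x \right)} = \left(x - 44\right) \left(x + \left(7 - 8\right)\right) = \left(-44 + x\right) \left(x - 1\right) = \left(-44 + x\right) \left(-1 + x\right) = \left(-1 + x\right) \left(-44 + x\right)$)
$- \frac{50493}{D{\left(-231 \right)}} = - \frac{50493}{44 + \left(-231\right)^{2} - -10395} = - \frac{50493}{44 + 53361 + 10395} = - \frac{50493}{63800}$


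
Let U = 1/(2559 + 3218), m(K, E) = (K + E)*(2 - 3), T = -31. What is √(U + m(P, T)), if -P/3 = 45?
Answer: √5540044791/5777 ≈ 12.884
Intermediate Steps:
P = -135 (P = -3*45 = -135)
m(K, E) = -E - K (m(K, E) = (E + K)*(-1) = -E - K)
U = 1/5777 ≈ 0.00017310
√(U + m(P, T)) = √(1/5777 + (-1*(-31) - 1*(-135))) = √(1/5777 + (31 + 135)) = √(1/5777 + 166) = √(958983/5777) = √5540044791/5777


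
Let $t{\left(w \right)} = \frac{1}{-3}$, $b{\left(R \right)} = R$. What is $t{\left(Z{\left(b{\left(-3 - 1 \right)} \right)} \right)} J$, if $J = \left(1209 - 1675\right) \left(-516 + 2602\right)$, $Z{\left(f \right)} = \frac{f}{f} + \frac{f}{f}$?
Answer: $\frac{972076}{3} \approx 3.2403 \cdot 10^{5}$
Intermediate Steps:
$Z{\left(f \right)} = 2$ ($Z{\left(f \right)} = 1 + 1 = 2$)
$t{\left(w \right)} = - \frac{1}{3}$
$J = -972076$ ($J = \left(-466\right) 2086 = -972076$)
$t{\left(Z{\left(b{\left(-3 - 1 \right)} \right)} \right)} J = \left(- \frac{1}{3}\right) \left(-972076\right) = \frac{972076}{3}$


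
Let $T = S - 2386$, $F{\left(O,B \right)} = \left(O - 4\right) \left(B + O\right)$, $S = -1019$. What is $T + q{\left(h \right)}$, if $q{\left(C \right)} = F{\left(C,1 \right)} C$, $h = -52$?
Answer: $-151917$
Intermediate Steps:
$F{\left(O,B \right)} = \left(-4 + O\right) \left(B + O\right)$
$T = -3405$ ($T = -1019 - 2386 = -3405$)
$q{\left(C \right)} = C \left(-4 + C^{2} - 3 C\right)$ ($q{\left(C \right)} = \left(C^{2} - 4 - 4 C + 1 C\right) C = \left(C^{2} - 4 - 4 C + C\right) C = \left(-4 + C^{2} - 3 C\right) C = C \left(-4 + C^{2} - 3 C\right)$)
$T + q{\left(h \right)} = -3405 - 52 \left(-4 + \left(-52\right)^{2} - -156\right) = -3405 - 52 \left(-4 + 2704 + 156\right) = -3405 - 148512 = -151917$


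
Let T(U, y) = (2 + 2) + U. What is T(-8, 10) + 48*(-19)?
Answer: -916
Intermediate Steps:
T(U, y) = 4 + U
T(-8, 10) + 48*(-19) = (4 - 8) + 48*(-19) = -4 - 912 = -916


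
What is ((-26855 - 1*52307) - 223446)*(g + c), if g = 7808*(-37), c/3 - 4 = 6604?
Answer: 81423339776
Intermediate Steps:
c = 19824 (c = 12 + 3*6604 = 12 + 19812 = 19824)
g = -288896
((-26855 - 1*52307) - 223446)*(g + c) = ((-26855 - 1*52307) - 223446)*(-288896 + 19824) = ((-26855 - 52307) - 223446)*(-269072) = (-79162 - 223446)*(-269072) = -302608*(-269072) = 81423339776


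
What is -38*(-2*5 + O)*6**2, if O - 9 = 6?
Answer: -6840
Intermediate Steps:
O = 15 (O = 9 + 6 = 15)
-38*(-2*5 + O)*6**2 = -38*(-2*5 + 15)*6**2 = -38*(-10 + 15)*36 = -38*5*36 = -190*36 = -6840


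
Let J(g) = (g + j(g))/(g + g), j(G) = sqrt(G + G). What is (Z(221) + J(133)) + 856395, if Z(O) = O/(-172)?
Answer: 147299805/172 + sqrt(266)/266 ≈ 8.5639e+5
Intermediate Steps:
j(G) = sqrt(2)*sqrt(G) (j(G) = sqrt(2*G) = sqrt(2)*sqrt(G))
Z(O) = -O/172 (Z(O) = O*(-1/172) = -O/172)
J(g) = (g + sqrt(2)*sqrt(g))/(2*g) (J(g) = (g + sqrt(2)*sqrt(g))/(g + g) = (g + sqrt(2)*sqrt(g))/((2*g)) = (g + sqrt(2)*sqrt(g))*(1/(2*g)) = (g + sqrt(2)*sqrt(g))/(2*g))
(Z(221) + J(133)) + 856395 = (-1/172*221 + (1/2)*(133 + sqrt(2)*sqrt(133))/133) + 856395 = (-221/172 + (1/2)*(1/133)*(133 + sqrt(266))) + 856395 = (-221/172 + (1/2 + sqrt(266)/266)) + 856395 = (-135/172 + sqrt(266)/266) + 856395 = 147299805/172 + sqrt(266)/266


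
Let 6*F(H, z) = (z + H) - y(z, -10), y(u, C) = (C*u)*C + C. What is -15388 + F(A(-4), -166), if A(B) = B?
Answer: -12648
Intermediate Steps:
y(u, C) = C + u*C**2 (y(u, C) = u*C**2 + C = C + u*C**2)
F(H, z) = 5/3 - 33*z/2 + H/6 (F(H, z) = ((z + H) - (-10)*(1 - 10*z))/6 = ((H + z) - (-10 + 100*z))/6 = ((H + z) + (10 - 100*z))/6 = (10 + H - 99*z)/6 = 5/3 - 33*z/2 + H/6)
-15388 + F(A(-4), -166) = -15388 + (5/3 - 33/2*(-166) + (1/6)*(-4)) = -15388 + (5/3 + 2739 - 2/3) = -15388 + 2740 = -12648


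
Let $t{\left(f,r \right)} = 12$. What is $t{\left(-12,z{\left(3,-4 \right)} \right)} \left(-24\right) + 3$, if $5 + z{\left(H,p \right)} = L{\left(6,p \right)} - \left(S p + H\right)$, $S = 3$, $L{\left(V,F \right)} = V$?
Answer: $-285$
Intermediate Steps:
$z{\left(H,p \right)} = 1 - H - 3 p$ ($z{\left(H,p \right)} = -5 - \left(-6 + H + 3 p\right) = 1 - H - 3 p$)
$t{\left(-12,z{\left(3,-4 \right)} \right)} \left(-24\right) + 3 = 12 \left(-24\right) + 3 = -288 + 3 = -285$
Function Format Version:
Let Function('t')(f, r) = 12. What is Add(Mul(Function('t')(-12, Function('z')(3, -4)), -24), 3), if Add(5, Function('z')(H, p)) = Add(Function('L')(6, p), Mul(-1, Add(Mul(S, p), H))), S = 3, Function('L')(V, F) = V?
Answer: -285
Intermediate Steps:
Function('z')(H, p) = Add(1, Mul(-1, H), Mul(-3, p)) (Function('z')(H, p) = Add(-5, Add(6, Mul(-1, Add(Mul(3, p), H)))) = Add(-5, Add(6, Mul(-1, Add(H, Mul(3, p))))) = Add(-5, Add(6, Add(Mul(-1, H), Mul(-3, p)))) = Add(-5, Add(6, Mul(-1, H), Mul(-3, p))) = Add(1, Mul(-1, H), Mul(-3, p)))
Add(Mul(Function('t')(-12, Function('z')(3, -4)), -24), 3) = Add(Mul(12, -24), 3) = Add(-288, 3) = -285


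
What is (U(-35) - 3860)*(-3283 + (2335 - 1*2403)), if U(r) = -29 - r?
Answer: 12914754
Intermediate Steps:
(U(-35) - 3860)*(-3283 + (2335 - 1*2403)) = ((-29 - 1*(-35)) - 3860)*(-3283 + (2335 - 1*2403)) = ((-29 + 35) - 3860)*(-3283 + (2335 - 2403)) = (6 - 3860)*(-3283 - 68) = -3854*(-3351) = 12914754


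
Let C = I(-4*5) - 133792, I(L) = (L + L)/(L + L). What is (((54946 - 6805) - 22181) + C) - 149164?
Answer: -256995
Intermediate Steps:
I(L) = 1 (I(L) = (2*L)/((2*L)) = (2*L)*(1/(2*L)) = 1)
C = -133791 (C = 1 - 133792 = -133791)
(((54946 - 6805) - 22181) + C) - 149164 = (((54946 - 6805) - 22181) - 133791) - 149164 = ((48141 - 22181) - 133791) - 149164 = (25960 - 133791) - 149164 = -107831 - 149164 = -256995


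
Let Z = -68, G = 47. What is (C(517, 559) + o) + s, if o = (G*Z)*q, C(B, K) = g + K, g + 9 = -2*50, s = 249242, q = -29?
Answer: 342376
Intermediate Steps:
g = -109 (g = -9 - 2*50 = -9 - 100 = -109)
C(B, K) = -109 + K
o = 92684 (o = (47*(-68))*(-29) = -3196*(-29) = 92684)
(C(517, 559) + o) + s = ((-109 + 559) + 92684) + 249242 = (450 + 92684) + 249242 = 93134 + 249242 = 342376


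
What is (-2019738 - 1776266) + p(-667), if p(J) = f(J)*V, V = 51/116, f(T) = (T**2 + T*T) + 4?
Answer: -197478791/58 ≈ -3.4048e+6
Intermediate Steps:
f(T) = 4 + 2*T**2 (f(T) = (T**2 + T**2) + 4 = 2*T**2 + 4 = 4 + 2*T**2)
V = 51/116 (V = 51*(1/116) = 51/116 ≈ 0.43966)
p(J) = 51/29 + 51*J**2/58 (p(J) = (4 + 2*J**2)*(51/116) = 51/29 + 51*J**2/58)
(-2019738 - 1776266) + p(-667) = (-2019738 - 1776266) + (51/29 + (51/58)*(-667)**2) = -3796004 + (51/29 + (51/58)*444889) = -3796004 + (51/29 + 782391/2) = -3796004 + 22689441/58 = -197478791/58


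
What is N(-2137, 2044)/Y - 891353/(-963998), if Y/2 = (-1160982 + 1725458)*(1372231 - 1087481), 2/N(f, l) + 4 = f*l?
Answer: 312906626607002215086001/338408422068357790688000 ≈ 0.92464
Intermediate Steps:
N(f, l) = 2/(-4 + f*l)
Y = 321469082000 (Y = 2*((-1160982 + 1725458)*(1372231 - 1087481)) = 2*(564476*284750) = 2*160734541000 = 321469082000)
N(-2137, 2044)/Y - 891353/(-963998) = (2/(-4 - 2137*2044))/321469082000 - 891353/(-963998) = (2/(-4 - 4368028))*(1/321469082000) - 891353*(-1/963998) = (2/(-4368032))*(1/321469082000) + 891353/963998 = (2*(-1/4368032))*(1/321469082000) + 891353/963998 = -1/2184016*1/321469082000 + 891353/963998 = -1/702093618593312000 + 891353/963998 = 312906626607002215086001/338408422068357790688000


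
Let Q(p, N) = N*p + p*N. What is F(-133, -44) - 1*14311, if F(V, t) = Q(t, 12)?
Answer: -15367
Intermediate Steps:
Q(p, N) = 2*N*p (Q(p, N) = N*p + N*p = 2*N*p)
F(V, t) = 24*t (F(V, t) = 2*12*t = 24*t)
F(-133, -44) - 1*14311 = 24*(-44) - 1*14311 = -1056 - 14311 = -15367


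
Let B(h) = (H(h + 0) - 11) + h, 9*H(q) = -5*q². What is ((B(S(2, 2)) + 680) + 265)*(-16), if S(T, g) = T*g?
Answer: -133792/9 ≈ -14866.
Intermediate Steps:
H(q) = -5*q²/9 (H(q) = (-5*q²)/9 = -5*q²/9)
B(h) = -11 + h - 5*h²/9 (B(h) = (-5*(h + 0)²/9 - 11) + h = (-5*h²/9 - 11) + h = (-11 - 5*h²/9) + h = -11 + h - 5*h²/9)
((B(S(2, 2)) + 680) + 265)*(-16) = (((-11 + 2*2 - 5*(2*2)²/9) + 680) + 265)*(-16) = (((-11 + 4 - 5/9*4²) + 680) + 265)*(-16) = (((-11 + 4 - 5/9*16) + 680) + 265)*(-16) = (((-11 + 4 - 80/9) + 680) + 265)*(-16) = ((-143/9 + 680) + 265)*(-16) = (5977/9 + 265)*(-16) = (8362/9)*(-16) = -133792/9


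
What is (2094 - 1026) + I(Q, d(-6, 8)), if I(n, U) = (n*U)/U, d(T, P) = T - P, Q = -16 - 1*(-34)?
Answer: 1086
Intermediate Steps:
Q = 18 (Q = -16 + 34 = 18)
I(n, U) = n (I(n, U) = (U*n)/U = n)
(2094 - 1026) + I(Q, d(-6, 8)) = (2094 - 1026) + 18 = 1068 + 18 = 1086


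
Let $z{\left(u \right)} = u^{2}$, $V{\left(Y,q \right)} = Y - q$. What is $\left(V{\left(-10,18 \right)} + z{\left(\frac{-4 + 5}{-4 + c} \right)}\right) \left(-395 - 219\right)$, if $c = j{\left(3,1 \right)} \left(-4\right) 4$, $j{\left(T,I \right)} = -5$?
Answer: $\frac{49650189}{2888} \approx 17192.0$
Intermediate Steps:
$c = 80$ ($c = \left(-5\right) \left(-4\right) 4 = 20 \cdot 4 = 80$)
$\left(V{\left(-10,18 \right)} + z{\left(\frac{-4 + 5}{-4 + c} \right)}\right) \left(-395 - 219\right) = \left(\left(-10 - 18\right) + \left(\frac{-4 + 5}{-4 + 80}\right)^{2}\right) \left(-395 - 219\right) = \left(\left(-10 - 18\right) + \left(1 \cdot \frac{1}{76}\right)^{2}\right) \left(-614\right) = \left(-28 + \left(1 \cdot \frac{1}{76}\right)^{2}\right) \left(-614\right) = \left(-28 + \left(\frac{1}{76}\right)^{2}\right) \left(-614\right) = \left(-28 + \frac{1}{5776}\right) \left(-614\right) = \left(- \frac{161727}{5776}\right) \left(-614\right) = \frac{49650189}{2888}$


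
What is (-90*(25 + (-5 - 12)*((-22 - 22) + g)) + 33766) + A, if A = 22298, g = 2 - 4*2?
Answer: -22686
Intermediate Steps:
g = -6 (g = 2 - 8 = -6)
(-90*(25 + (-5 - 12)*((-22 - 22) + g)) + 33766) + A = (-90*(25 + (-5 - 12)*((-22 - 22) - 6)) + 33766) + 22298 = (-90*(25 - 17*(-44 - 6)) + 33766) + 22298 = (-90*(25 - 17*(-50)) + 33766) + 22298 = (-90*(25 + 850) + 33766) + 22298 = (-90*875 + 33766) + 22298 = (-78750 + 33766) + 22298 = -44984 + 22298 = -22686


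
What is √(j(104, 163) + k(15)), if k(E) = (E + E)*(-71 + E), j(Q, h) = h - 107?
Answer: 2*I*√406 ≈ 40.299*I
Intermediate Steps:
j(Q, h) = -107 + h
k(E) = 2*E*(-71 + E) (k(E) = (2*E)*(-71 + E) = 2*E*(-71 + E))
√(j(104, 163) + k(15)) = √((-107 + 163) + 2*15*(-71 + 15)) = √(56 + 2*15*(-56)) = √(56 - 1680) = √(-1624) = 2*I*√406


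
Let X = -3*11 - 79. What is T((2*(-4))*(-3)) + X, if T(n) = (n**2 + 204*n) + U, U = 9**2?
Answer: 5441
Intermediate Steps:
X = -112 (X = -33 - 79 = -112)
U = 81
T(n) = 81 + n**2 + 204*n (T(n) = (n**2 + 204*n) + 81 = 81 + n**2 + 204*n)
T((2*(-4))*(-3)) + X = (81 + ((2*(-4))*(-3))**2 + 204*((2*(-4))*(-3))) - 112 = (81 + (-8*(-3))**2 + 204*(-8*(-3))) - 112 = (81 + 24**2 + 204*24) - 112 = (81 + 576 + 4896) - 112 = 5553 - 112 = 5441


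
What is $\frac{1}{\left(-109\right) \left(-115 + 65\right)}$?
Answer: $\frac{1}{5450} \approx 0.00018349$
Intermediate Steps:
$\frac{1}{\left(-109\right) \left(-115 + 65\right)} = \frac{1}{\left(-109\right) \left(-50\right)} = \frac{1}{5450}$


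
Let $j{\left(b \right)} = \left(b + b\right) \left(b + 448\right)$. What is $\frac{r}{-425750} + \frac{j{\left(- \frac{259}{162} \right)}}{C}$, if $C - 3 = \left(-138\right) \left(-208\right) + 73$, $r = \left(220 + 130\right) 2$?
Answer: $- \frac{32954788657}{643139925480} \approx -0.05124$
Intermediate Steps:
$r = 700$ ($r = 350 \cdot 2 = 700$)
$C = 28780$ ($C = 3 + \left(\left(-138\right) \left(-208\right) + 73\right) = 3 + \left(28704 + 73\right) = 3 + 28777 = 28780$)
$j{\left(b \right)} = 2 b \left(448 + b\right)$
$\frac{r}{-425750} + \frac{j{\left(- \frac{259}{162} \right)}}{C} = \frac{700}{-425750} + \frac{2 \left(- \frac{259}{162}\right) \left(448 - \frac{259}{162}\right)}{28780} = 700 \left(- \frac{1}{425750}\right) + 2 \left(\left(-259\right) \frac{1}{162}\right) \left(448 - \frac{259}{162}\right) \frac{1}{28780} = - \frac{14}{8515} + 2 \left(- \frac{259}{162}\right) \left(448 - \frac{259}{162}\right) \frac{1}{28780} = - \frac{14}{8515} + 2 \left(- \frac{259}{162}\right) \frac{72317}{162} \cdot \frac{1}{28780} = - \frac{14}{8515} - \frac{18730103}{377651160} = - \frac{32954788657}{643139925480}$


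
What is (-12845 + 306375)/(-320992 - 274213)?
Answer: -58706/119041 ≈ -0.49316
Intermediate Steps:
(-12845 + 306375)/(-320992 - 274213) = 293530/(-595205) = 293530*(-1/595205) = -58706/119041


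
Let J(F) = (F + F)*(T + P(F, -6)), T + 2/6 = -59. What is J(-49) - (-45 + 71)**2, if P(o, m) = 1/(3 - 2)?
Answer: 15122/3 ≈ 5040.7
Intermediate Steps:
T = -178/3 (T = -1/3 - 59 = -178/3 ≈ -59.333)
P(o, m) = 1 (P(o, m) = 1/1 = 1)
J(F) = -350*F/3 (J(F) = (F + F)*(-178/3 + 1) = (2*F)*(-175/3) = -350*F/3)
J(-49) - (-45 + 71)**2 = -350/3*(-49) - (-45 + 71)**2 = 17150/3 - 1*26**2 = 17150/3 - 1*676 = 17150/3 - 676 = 15122/3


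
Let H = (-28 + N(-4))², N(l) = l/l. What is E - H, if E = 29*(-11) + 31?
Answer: -1017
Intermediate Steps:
N(l) = 1
H = 729 (H = (-28 + 1)² = (-27)² = 729)
E = -288 (E = -319 + 31 = -288)
E - H = -288 - 1*729 = -288 - 729 = -1017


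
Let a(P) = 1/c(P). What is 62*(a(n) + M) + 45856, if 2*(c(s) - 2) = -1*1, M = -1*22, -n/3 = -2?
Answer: 133600/3 ≈ 44533.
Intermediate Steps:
n = 6 (n = -3*(-2) = 6)
M = -22
c(s) = 3/2 (c(s) = 2 + (-1*1)/2 = 2 + (½)*(-1) = 2 - ½ = 3/2)
a(P) = ⅔ (a(P) = 1/(3/2) = ⅔)
62*(a(n) + M) + 45856 = 62*(⅔ - 22) + 45856 = 62*(-64/3) + 45856 = -3968/3 + 45856 = 133600/3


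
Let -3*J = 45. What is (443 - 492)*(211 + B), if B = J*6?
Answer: -5929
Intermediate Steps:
J = -15 (J = -1/3*45 = -15)
B = -90 (B = -15*6 = -90)
(443 - 492)*(211 + B) = (443 - 492)*(211 - 90) = -49*121 = -5929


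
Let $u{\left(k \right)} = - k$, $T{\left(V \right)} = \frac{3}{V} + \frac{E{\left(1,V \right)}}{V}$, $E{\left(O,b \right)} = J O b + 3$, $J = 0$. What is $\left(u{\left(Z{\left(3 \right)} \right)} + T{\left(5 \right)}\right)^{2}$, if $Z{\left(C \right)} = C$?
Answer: $\frac{81}{25} \approx 3.24$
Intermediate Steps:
$E{\left(O,b \right)} = 3$ ($E{\left(O,b \right)} = 0 O b + 3 = 0 b + 3 = 0 + 3 = 3$)
$T{\left(V \right)} = \frac{6}{V}$ ($T{\left(V \right)} = \frac{3}{V} + \frac{3}{V} = \frac{6}{V}$)
$\left(u{\left(Z{\left(3 \right)} \right)} + T{\left(5 \right)}\right)^{2} = \left(\left(-1\right) 3 + \frac{6}{5}\right)^{2} = \left(-3 + 6 \cdot \frac{1}{5}\right)^{2} = \left(-3 + \frac{6}{5}\right)^{2} = \left(- \frac{9}{5}\right)^{2} = \frac{81}{25}$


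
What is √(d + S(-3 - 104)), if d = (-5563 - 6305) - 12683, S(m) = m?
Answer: I*√24658 ≈ 157.03*I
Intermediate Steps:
d = -24551 (d = -11868 - 12683 = -24551)
√(d + S(-3 - 104)) = √(-24551 + (-3 - 104)) = √(-24551 - 107) = √(-24658) = I*√24658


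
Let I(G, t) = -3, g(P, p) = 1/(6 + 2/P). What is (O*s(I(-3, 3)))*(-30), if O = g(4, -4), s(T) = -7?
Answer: 420/13 ≈ 32.308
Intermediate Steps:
O = 2/13 (O = (½)*4/(1 + 3*4) = (½)*4/(1 + 12) = (½)*4/13 = (½)*4*(1/13) = 2/13 ≈ 0.15385)
(O*s(I(-3, 3)))*(-30) = ((2/13)*(-7))*(-30) = -14/13*(-30) = 420/13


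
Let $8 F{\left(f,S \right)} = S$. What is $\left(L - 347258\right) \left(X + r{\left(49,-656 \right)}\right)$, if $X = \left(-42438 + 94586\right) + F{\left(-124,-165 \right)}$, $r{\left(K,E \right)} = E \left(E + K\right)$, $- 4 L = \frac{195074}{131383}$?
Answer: $- \frac{328724833250036575}{2102128} \approx -1.5638 \cdot 10^{11}$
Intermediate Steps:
$F{\left(f,S \right)} = \frac{S}{8}$
$L = - \frac{97537}{262766}$ ($L = - \frac{195074 \cdot \frac{1}{131383}}{4} = \left(- \frac{1}{4}\right) \frac{195074}{131383} = - \frac{97537}{262766} \approx -0.37119$)
$X = \frac{417019}{8}$ ($X = \left(-42438 + 94586\right) + \frac{1}{8} \left(-165\right) = 52148 - \frac{165}{8} = \frac{417019}{8} \approx 52127.0$)
$\left(L - 347258\right) \left(X + r{\left(49,-656 \right)}\right) = \left(- \frac{97537}{262766} - 347258\right) \left(\frac{417019}{8} - 656 \left(-656 + 49\right)\right) = - \frac{91247693165 \left(\frac{417019}{8} - -398192\right)}{262766} = - \frac{91247693165 \left(\frac{417019}{8} + 398192\right)}{262766} = \left(- \frac{91247693165}{262766}\right) \frac{3602555}{8} = - \frac{328724833250036575}{2102128}$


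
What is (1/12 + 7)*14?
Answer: 595/6 ≈ 99.167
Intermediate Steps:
(1/12 + 7)*14 = (85/12)*14 = 595/6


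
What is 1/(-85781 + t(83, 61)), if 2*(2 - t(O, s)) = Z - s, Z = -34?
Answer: -2/171463 ≈ -1.1664e-5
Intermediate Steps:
t(O, s) = 19 + s/2 (t(O, s) = 2 - (-34 - s)/2 = 2 + (17 + s/2) = 19 + s/2)
1/(-85781 + t(83, 61)) = 1/(-85781 + (19 + (1/2)*61)) = 1/(-85781 + (19 + 61/2)) = 1/(-85781 + 99/2) = 1/(-171463/2) = -2/171463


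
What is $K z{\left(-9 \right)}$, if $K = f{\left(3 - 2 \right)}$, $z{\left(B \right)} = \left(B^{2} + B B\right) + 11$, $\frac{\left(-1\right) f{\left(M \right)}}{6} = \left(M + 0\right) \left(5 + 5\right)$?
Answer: $-10380$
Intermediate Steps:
$f{\left(M \right)} = - 60 M$ ($f{\left(M \right)} = - 6 \left(M + 0\right) \left(5 + 5\right) = - 6 M 10 = - 6 \cdot 10 M = - 60 M$)
$z{\left(B \right)} = 11 + 2 B^{2}$ ($z{\left(B \right)} = \left(B^{2} + B^{2}\right) + 11 = 2 B^{2} + 11 = 11 + 2 B^{2}$)
$K = -60$ ($K = - 60 \left(3 - 2\right) = \left(-60\right) 1 = -60$)
$K z{\left(-9 \right)} = - 60 \left(11 + 2 \left(-9\right)^{2}\right) = - 60 \left(11 + 2 \cdot 81\right) = - 60 \left(11 + 162\right) = \left(-60\right) 173 = -10380$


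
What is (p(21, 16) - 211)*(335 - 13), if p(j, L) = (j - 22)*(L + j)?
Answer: -79856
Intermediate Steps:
p(j, L) = (-22 + j)*(L + j)
(p(21, 16) - 211)*(335 - 13) = ((21**2 - 22*16 - 22*21 + 16*21) - 211)*(335 - 13) = ((441 - 352 - 462 + 336) - 211)*322 = (-37 - 211)*322 = -248*322 = -79856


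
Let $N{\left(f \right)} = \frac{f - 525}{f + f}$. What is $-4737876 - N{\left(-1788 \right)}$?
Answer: $- \frac{5647548963}{1192} \approx -4.7379 \cdot 10^{6}$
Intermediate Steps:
$N{\left(f \right)} = \frac{-525 + f}{2 f}$
$-4737876 - N{\left(-1788 \right)} = -4737876 - \frac{-525 - 1788}{2 \left(-1788\right)} = -4737876 - \frac{1}{2} \left(- \frac{1}{1788}\right) \left(-2313\right) = -4737876 - \frac{771}{1192} = - \frac{5647548963}{1192}$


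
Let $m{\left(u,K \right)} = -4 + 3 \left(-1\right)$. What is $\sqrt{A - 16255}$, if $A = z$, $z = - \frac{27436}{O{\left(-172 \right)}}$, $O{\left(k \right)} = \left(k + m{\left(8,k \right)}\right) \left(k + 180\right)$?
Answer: $\frac{i \sqrt{2080850298}}{358} \approx 127.42 i$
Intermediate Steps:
$m{\left(u,K \right)} = -7$ ($m{\left(u,K \right)} = -4 - 3 = -7$)
$O{\left(k \right)} = \left(-7 + k\right) \left(180 + k\right)$ ($O{\left(k \right)} = \left(k - 7\right) \left(k + 180\right) = \left(-7 + k\right) \left(180 + k\right)$)
$z = \frac{6859}{358}$ ($z = - \frac{27436}{-1260 + \left(-172\right)^{2} + 173 \left(-172\right)} = - \frac{27436}{-1260 + 29584 - 29756} = - \frac{27436}{-1432} = \left(-27436\right) \left(- \frac{1}{1432}\right) = \frac{6859}{358} \approx 19.159$)
$A = \frac{6859}{358} \approx 19.159$
$\sqrt{A - 16255} = \sqrt{\frac{6859}{358} - 16255} = \sqrt{- \frac{5812431}{358}} = \frac{i \sqrt{2080850298}}{358}$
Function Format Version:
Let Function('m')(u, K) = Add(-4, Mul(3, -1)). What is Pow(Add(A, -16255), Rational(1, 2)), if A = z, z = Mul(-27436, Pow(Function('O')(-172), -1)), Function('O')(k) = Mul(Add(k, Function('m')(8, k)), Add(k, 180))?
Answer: Mul(Rational(1, 358), I, Pow(2080850298, Rational(1, 2))) ≈ Mul(127.42, I)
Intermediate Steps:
Function('m')(u, K) = -7 (Function('m')(u, K) = Add(-4, -3) = -7)
Function('O')(k) = Mul(Add(-7, k), Add(180, k)) (Function('O')(k) = Mul(Add(k, -7), Add(k, 180)) = Mul(Add(-7, k), Add(180, k)))
z = Rational(6859, 358) (z = Mul(-27436, Pow(Add(-1260, Pow(-172, 2), Mul(173, -172)), -1)) = Mul(-27436, Pow(Add(-1260, 29584, -29756), -1)) = Mul(-27436, Pow(-1432, -1)) = Mul(-27436, Rational(-1, 1432)) = Rational(6859, 358) ≈ 19.159)
A = Rational(6859, 358) ≈ 19.159
Pow(Add(A, -16255), Rational(1, 2)) = Pow(Add(Rational(6859, 358), -16255), Rational(1, 2)) = Pow(Rational(-5812431, 358), Rational(1, 2)) = Mul(Rational(1, 358), I, Pow(2080850298, Rational(1, 2)))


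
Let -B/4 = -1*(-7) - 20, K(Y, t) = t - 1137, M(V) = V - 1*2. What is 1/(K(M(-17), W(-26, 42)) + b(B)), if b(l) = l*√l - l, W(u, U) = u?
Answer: -1215/1335617 - 104*√13/1335617 ≈ -0.0011904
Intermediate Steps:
M(V) = -2 + V (M(V) = V - 2 = -2 + V)
K(Y, t) = -1137 + t
B = 52 (B = -4*(-1*(-7) - 20) = -4*(7 - 20) = -4*(-13) = 52)
b(l) = l^(3/2) - l
1/(K(M(-17), W(-26, 42)) + b(B)) = 1/((-1137 - 26) + (52^(3/2) - 1*52)) = 1/(-1163 + (104*√13 - 52)) = 1/(-1163 + (-52 + 104*√13)) = 1/(-1215 + 104*√13)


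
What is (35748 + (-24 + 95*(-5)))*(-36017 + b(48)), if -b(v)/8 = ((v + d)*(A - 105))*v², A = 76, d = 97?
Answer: 2730759170207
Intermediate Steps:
b(v) = -8*v²*(-2813 - 29*v) (b(v) = -8*(v + 97)*(76 - 105)*v² = -8*(97 + v)*(-29)*v² = -8*(-2813 - 29*v)*v² = -8*v²*(-2813 - 29*v))
(35748 + (-24 + 95*(-5)))*(-36017 + b(48)) = (35748 + (-24 + 95*(-5)))*(-36017 + 232*48²*(97 + 48)) = (35748 + (-24 - 475))*(-36017 + 232*2304*145) = (35748 - 499)*(-36017 + 77506560) = 35249*77470543 = 2730759170207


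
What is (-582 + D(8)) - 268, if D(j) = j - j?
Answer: -850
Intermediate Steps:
D(j) = 0
(-582 + D(8)) - 268 = (-582 + 0) - 268 = -582 - 268 = -850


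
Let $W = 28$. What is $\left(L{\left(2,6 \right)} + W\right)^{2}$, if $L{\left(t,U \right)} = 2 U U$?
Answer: $10000$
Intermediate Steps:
$L{\left(t,U \right)} = 2 U^{2}$
$\left(L{\left(2,6 \right)} + W\right)^{2} = \left(2 \cdot 6^{2} + 28\right)^{2} = \left(2 \cdot 36 + 28\right)^{2} = \left(72 + 28\right)^{2} = 100^{2} = 10000$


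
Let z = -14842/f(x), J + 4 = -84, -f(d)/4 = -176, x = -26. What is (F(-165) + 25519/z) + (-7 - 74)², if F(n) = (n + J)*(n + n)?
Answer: 659285783/7421 ≈ 88841.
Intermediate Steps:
f(d) = 704 (f(d) = -4*(-176) = 704)
J = -88 (J = -4 - 84 = -88)
F(n) = 2*n*(-88 + n) (F(n) = (n - 88)*(n + n) = (-88 + n)*(2*n) = 2*n*(-88 + n))
z = -7421/352 (z = -14842/704 = -14842*1/704 = -7421/352 ≈ -21.082)
(F(-165) + 25519/z) + (-7 - 74)² = (2*(-165)*(-88 - 165) + 25519/(-7421/352)) + (-7 - 74)² = (2*(-165)*(-253) + 25519*(-352/7421)) + (-81)² = (83490 - 8982688/7421) + 6561 = 610596602/7421 + 6561 = 659285783/7421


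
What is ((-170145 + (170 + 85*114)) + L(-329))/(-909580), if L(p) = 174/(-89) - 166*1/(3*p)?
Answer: 14080072219/79900235940 ≈ 0.17622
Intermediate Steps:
L(p) = -174/89 - 166/(3*p) (L(p) = 174*(-1/89) - 166*1/(3*p) = -174/89 - 166/(3*p))
((-170145 + (170 + 85*114)) + L(-329))/(-909580) = ((-170145 + (170 + 85*114)) + (2/267)*(-7387 - 261*(-329))/(-329))/(-909580) = ((-170145 + (170 + 9690)) + (2/267)*(-1/329)*(-7387 + 85869))*(-1/909580) = ((-170145 + 9860) + (2/267)*(-1/329)*78482)*(-1/909580) = (-160285 - 156964/87843)*(-1/909580) = -14080072219/87843*(-1/909580) = 14080072219/79900235940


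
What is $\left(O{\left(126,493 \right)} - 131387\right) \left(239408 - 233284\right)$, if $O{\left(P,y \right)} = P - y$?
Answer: $-806861496$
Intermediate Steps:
$\left(O{\left(126,493 \right)} - 131387\right) \left(239408 - 233284\right) = \left(\left(126 - 493\right) - 131387\right) \left(239408 - 233284\right) = \left(\left(126 - 493\right) - 131387\right) 6124 = \left(-367 - 131387\right) 6124 = \left(-131754\right) 6124 = -806861496$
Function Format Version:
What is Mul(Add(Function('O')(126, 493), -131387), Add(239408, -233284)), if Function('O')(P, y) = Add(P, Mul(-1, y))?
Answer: -806861496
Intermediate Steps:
Mul(Add(Function('O')(126, 493), -131387), Add(239408, -233284)) = Mul(Add(Add(126, Mul(-1, 493)), -131387), Add(239408, -233284)) = Mul(Add(Add(126, -493), -131387), 6124) = Mul(Add(-367, -131387), 6124) = Mul(-131754, 6124) = -806861496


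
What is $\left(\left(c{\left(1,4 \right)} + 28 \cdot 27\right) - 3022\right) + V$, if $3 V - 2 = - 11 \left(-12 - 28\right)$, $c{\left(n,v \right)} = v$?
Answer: $- \frac{6344}{3} \approx -2114.7$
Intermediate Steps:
$V = \frac{442}{3}$ ($V = \frac{2}{3} + \frac{\left(-11\right) \left(-12 - 28\right)}{3} = \frac{2}{3} + \frac{\left(-11\right) \left(-40\right)}{3} = \frac{2}{3} + \frac{1}{3} \cdot 440 = \frac{2}{3} + \frac{440}{3} = \frac{442}{3} \approx 147.33$)
$\left(\left(c{\left(1,4 \right)} + 28 \cdot 27\right) - 3022\right) + V = \left(\left(4 + 28 \cdot 27\right) - 3022\right) + \frac{442}{3} = \left(\left(4 + 756\right) - 3022\right) + \frac{442}{3} = \left(760 - 3022\right) + \frac{442}{3} = -2262 + \frac{442}{3} = - \frac{6344}{3}$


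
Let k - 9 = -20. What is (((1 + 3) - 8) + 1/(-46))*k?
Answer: 2035/46 ≈ 44.239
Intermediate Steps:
k = -11 (k = 9 - 20 = -11)
(((1 + 3) - 8) + 1/(-46))*k = (((1 + 3) - 8) + 1/(-46))*(-11) = ((4 - 8) - 1/46)*(-11) = (-4 - 1/46)*(-11) = -185/46*(-11) = 2035/46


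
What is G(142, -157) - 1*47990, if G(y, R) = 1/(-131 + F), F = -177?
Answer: -14780921/308 ≈ -47990.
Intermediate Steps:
G(y, R) = -1/308 (G(y, R) = 1/(-131 - 177) = 1/(-308) = -1/308)
G(142, -157) - 1*47990 = -1/308 - 1*47990 = -1/308 - 47990 = -14780921/308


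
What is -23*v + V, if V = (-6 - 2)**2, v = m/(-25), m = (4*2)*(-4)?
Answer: 864/25 ≈ 34.560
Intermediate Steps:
m = -32 (m = 8*(-4) = -32)
v = 32/25 (v = -32/(-25) = -32*(-1/25) = 32/25 ≈ 1.2800)
V = 64 (V = (-8)**2 = 64)
-23*v + V = -23*32/25 + 64 = -736/25 + 64 = 864/25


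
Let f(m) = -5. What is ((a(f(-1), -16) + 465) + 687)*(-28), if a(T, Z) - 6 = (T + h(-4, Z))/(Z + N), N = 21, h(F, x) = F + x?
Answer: -32284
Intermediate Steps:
a(T, Z) = 6 + (-4 + T + Z)/(21 + Z) (a(T, Z) = 6 + (T + (-4 + Z))/(Z + 21) = 6 + (-4 + T + Z)/(21 + Z))
((a(f(-1), -16) + 465) + 687)*(-28) = (((122 - 5 + 7*(-16))/(21 - 16) + 465) + 687)*(-28) = (((122 - 5 - 112)/5 + 465) + 687)*(-28) = (((1/5)*5 + 465) + 687)*(-28) = ((1 + 465) + 687)*(-28) = (466 + 687)*(-28) = 1153*(-28) = -32284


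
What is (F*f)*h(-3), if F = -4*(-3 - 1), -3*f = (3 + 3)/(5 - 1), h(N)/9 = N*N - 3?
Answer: -432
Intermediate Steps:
h(N) = -27 + 9*N² (h(N) = 9*(N*N - 3) = 9*(N² - 3) = 9*(-3 + N²) = -27 + 9*N²)
f = -½ (f = -(3 + 3)/(3*(5 - 1)) = -2/4 = -⅓*3/2 = -½ ≈ -0.50000)
F = 16 (F = -4*(-4) = 16)
(F*f)*h(-3) = (16*(-½))*(-27 + 9*(-3)²) = -8*(-27 + 9*9) = -8*(-27 + 81) = -8*54 = -432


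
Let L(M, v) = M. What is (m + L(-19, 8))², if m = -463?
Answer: 232324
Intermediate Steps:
(m + L(-19, 8))² = (-463 - 19)² = (-482)² = 232324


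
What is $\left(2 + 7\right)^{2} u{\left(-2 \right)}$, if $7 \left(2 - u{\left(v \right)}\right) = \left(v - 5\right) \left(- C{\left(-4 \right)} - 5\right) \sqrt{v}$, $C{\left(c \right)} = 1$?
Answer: $162 - 486 i \sqrt{2} \approx 162.0 - 687.31 i$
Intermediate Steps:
$u{\left(v \right)} = 2 - \frac{\sqrt{v} \left(30 - 6 v\right)}{7}$ ($u{\left(v \right)} = 2 - \frac{\left(v - 5\right) \left(\left(-1\right) 1 - 5\right) \sqrt{v}}{7} = 2 - \frac{\left(-5 + v\right) \left(-1 - 5\right) \sqrt{v}}{7} = 2 - \frac{\left(-5 + v\right) \left(-6\right) \sqrt{v}}{7} = 2 - \frac{\left(30 - 6 v\right) \sqrt{v}}{7} = 2 - \frac{\sqrt{v} \left(30 - 6 v\right)}{7}$)
$\left(2 + 7\right)^{2} u{\left(-2 \right)} = \left(2 + 7\right)^{2} \left(2 - \frac{30 \sqrt{-2}}{7} + \frac{6 \left(-2\right)^{\frac{3}{2}}}{7}\right) = 9^{2} \left(2 - \frac{30 i \sqrt{2}}{7} + \frac{6 \left(- 2 i \sqrt{2}\right)}{7}\right) = 81 \left(2 - \frac{30 i \sqrt{2}}{7} - \frac{12 i \sqrt{2}}{7}\right) = 81 \left(2 - 6 i \sqrt{2}\right) = 162 - 486 i \sqrt{2}$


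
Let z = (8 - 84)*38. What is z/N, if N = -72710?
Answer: 1444/36355 ≈ 0.039719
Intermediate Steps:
z = -2888 (z = -76*38 = -2888)
z/N = -2888/(-72710) = -2888*(-1/72710) = 1444/36355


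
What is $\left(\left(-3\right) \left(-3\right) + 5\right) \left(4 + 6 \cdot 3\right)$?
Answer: $308$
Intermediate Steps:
$\left(\left(-3\right) \left(-3\right) + 5\right) \left(4 + 6 \cdot 3\right) = \left(9 + 5\right) \left(4 + 18\right) = 14 \cdot 22 = 308$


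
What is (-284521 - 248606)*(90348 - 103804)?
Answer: 7173756912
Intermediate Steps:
(-284521 - 248606)*(90348 - 103804) = -533127*(-13456) = 7173756912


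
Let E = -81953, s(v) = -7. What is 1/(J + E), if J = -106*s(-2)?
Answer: -1/81211 ≈ -1.2314e-5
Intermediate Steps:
J = 742 (J = -106*(-7) = 742)
1/(J + E) = 1/(742 - 81953) = 1/(-81211) = -1/81211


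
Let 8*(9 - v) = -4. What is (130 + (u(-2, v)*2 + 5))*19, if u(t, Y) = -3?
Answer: 2451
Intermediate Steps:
v = 19/2 (v = 9 - 1/8*(-4) = 9 + 1/2 = 19/2 ≈ 9.5000)
(130 + (u(-2, v)*2 + 5))*19 = (130 + (-3*2 + 5))*19 = (130 + (-6 + 5))*19 = (130 - 1)*19 = 129*19 = 2451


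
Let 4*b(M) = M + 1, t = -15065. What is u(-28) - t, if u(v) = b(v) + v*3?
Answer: 59897/4 ≈ 14974.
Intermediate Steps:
b(M) = ¼ + M/4 (b(M) = (M + 1)/4 = (1 + M)/4 = ¼ + M/4)
u(v) = ¼ + 13*v/4 (u(v) = (¼ + v/4) + v*3 = (¼ + v/4) + 3*v = ¼ + 13*v/4)
u(-28) - t = (¼ + (13/4)*(-28)) - 1*(-15065) = (¼ - 91) + 15065 = -363/4 + 15065 = 59897/4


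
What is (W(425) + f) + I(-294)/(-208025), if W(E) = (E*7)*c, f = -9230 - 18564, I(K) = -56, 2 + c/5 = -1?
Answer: -15064962419/208025 ≈ -72419.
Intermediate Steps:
c = -15 (c = -10 + 5*(-1) = -10 - 5 = -15)
f = -27794
W(E) = -105*E (W(E) = (E*7)*(-15) = (7*E)*(-15) = -105*E)
(W(425) + f) + I(-294)/(-208025) = (-105*425 - 27794) - 56/(-208025) = (-44625 - 27794) - 56*(-1/208025) = -72419 + 56/208025 = -15064962419/208025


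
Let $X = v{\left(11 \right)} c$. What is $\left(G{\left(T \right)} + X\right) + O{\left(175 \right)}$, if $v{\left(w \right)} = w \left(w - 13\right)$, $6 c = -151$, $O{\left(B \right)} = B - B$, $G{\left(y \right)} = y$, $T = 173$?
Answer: $\frac{2180}{3} \approx 726.67$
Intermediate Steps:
$O{\left(B \right)} = 0$
$c = - \frac{151}{6}$ ($c = \frac{1}{6} \left(-151\right) = - \frac{151}{6} \approx -25.167$)
$v{\left(w \right)} = w \left(-13 + w\right)$
$X = \frac{1661}{3}$ ($X = 11 \left(-13 + 11\right) \left(- \frac{151}{6}\right) = 11 \left(-2\right) \left(- \frac{151}{6}\right) = \left(-22\right) \left(- \frac{151}{6}\right) = \frac{1661}{3} \approx 553.67$)
$\left(G{\left(T \right)} + X\right) + O{\left(175 \right)} = \left(173 + \frac{1661}{3}\right) + 0 = \frac{2180}{3} + 0 = \frac{2180}{3}$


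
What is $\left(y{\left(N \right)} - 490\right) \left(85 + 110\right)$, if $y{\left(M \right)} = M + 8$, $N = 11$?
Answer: $-91845$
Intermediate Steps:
$y{\left(M \right)} = 8 + M$
$\left(y{\left(N \right)} - 490\right) \left(85 + 110\right) = \left(\left(8 + 11\right) - 490\right) \left(85 + 110\right) = \left(19 - 490\right) 195 = \left(-471\right) 195 = -91845$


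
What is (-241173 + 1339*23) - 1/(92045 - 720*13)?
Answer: -17394939561/82685 ≈ -2.1038e+5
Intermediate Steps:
(-241173 + 1339*23) - 1/(92045 - 720*13) = (-241173 + 30797) - 1/(92045 - 36*260) = -210376 - 1/(92045 - 9360) = -210376 - 1/82685 = -17394939561/82685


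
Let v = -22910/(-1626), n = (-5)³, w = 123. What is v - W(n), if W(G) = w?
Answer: -88544/813 ≈ -108.91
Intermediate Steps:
n = -125
W(G) = 123
v = 11455/813 (v = -22910*(-1/1626) = 11455/813 ≈ 14.090)
v - W(n) = 11455/813 - 1*123 = 11455/813 - 123 = -88544/813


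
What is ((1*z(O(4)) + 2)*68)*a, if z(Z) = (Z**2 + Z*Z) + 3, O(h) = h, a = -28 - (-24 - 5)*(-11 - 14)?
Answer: -1894548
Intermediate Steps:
a = -753 (a = -28 - (-29)*(-25) = -28 - 1*725 = -28 - 725 = -753)
z(Z) = 3 + 2*Z**2 (z(Z) = (Z**2 + Z**2) + 3 = 2*Z**2 + 3 = 3 + 2*Z**2)
((1*z(O(4)) + 2)*68)*a = ((1*(3 + 2*4**2) + 2)*68)*(-753) = ((1*(3 + 2*16) + 2)*68)*(-753) = ((1*(3 + 32) + 2)*68)*(-753) = ((1*35 + 2)*68)*(-753) = ((35 + 2)*68)*(-753) = (37*68)*(-753) = 2516*(-753) = -1894548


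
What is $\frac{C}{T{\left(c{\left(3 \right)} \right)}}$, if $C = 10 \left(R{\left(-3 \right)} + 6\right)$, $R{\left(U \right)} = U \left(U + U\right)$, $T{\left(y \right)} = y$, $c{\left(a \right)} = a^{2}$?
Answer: $\frac{80}{3} \approx 26.667$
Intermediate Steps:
$R{\left(U \right)} = 2 U^{2}$ ($R{\left(U \right)} = U 2 U = 2 U^{2}$)
$C = 240$ ($C = 10 \left(2 \left(-3\right)^{2} + 6\right) = 10 \left(2 \cdot 9 + 6\right) = 10 \left(18 + 6\right) = 10 \cdot 24 = 240$)
$\frac{C}{T{\left(c{\left(3 \right)} \right)}} = \frac{240}{3^{2}} = \frac{240}{9} = 240 \cdot \frac{1}{9} = \frac{80}{3}$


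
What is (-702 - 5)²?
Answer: 499849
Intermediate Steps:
(-702 - 5)² = (-707)² = 499849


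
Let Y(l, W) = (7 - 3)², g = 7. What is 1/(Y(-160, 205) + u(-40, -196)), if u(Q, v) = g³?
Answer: 1/359 ≈ 0.0027855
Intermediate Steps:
u(Q, v) = 343 (u(Q, v) = 7³ = 343)
Y(l, W) = 16 (Y(l, W) = 4² = 16)
1/(Y(-160, 205) + u(-40, -196)) = 1/(16 + 343) = 1/359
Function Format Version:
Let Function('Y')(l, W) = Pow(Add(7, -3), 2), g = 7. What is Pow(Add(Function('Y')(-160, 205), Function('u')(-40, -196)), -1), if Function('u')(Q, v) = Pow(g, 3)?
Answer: Rational(1, 359) ≈ 0.0027855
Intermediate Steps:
Function('u')(Q, v) = 343 (Function('u')(Q, v) = Pow(7, 3) = 343)
Function('Y')(l, W) = 16 (Function('Y')(l, W) = Pow(4, 2) = 16)
Pow(Add(Function('Y')(-160, 205), Function('u')(-40, -196)), -1) = Pow(Add(16, 343), -1) = Pow(359, -1) = Rational(1, 359)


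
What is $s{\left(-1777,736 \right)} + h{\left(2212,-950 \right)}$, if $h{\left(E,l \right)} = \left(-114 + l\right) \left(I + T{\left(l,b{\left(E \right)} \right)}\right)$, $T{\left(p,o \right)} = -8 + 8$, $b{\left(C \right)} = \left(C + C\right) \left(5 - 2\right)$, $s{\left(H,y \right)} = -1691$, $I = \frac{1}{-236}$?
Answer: $- \frac{99503}{59} \approx -1686.5$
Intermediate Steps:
$I = - \frac{1}{236} \approx -0.0042373$
$b{\left(C \right)} = 6 C$ ($b{\left(C \right)} = 2 C 3 = 6 C$)
$T{\left(p,o \right)} = 0$
$h{\left(E,l \right)} = \frac{57}{118} - \frac{l}{236}$ ($h{\left(E,l \right)} = \left(-114 + l\right) \left(- \frac{1}{236} + 0\right) = \left(-114 + l\right) \left(- \frac{1}{236}\right) = \frac{57}{118} - \frac{l}{236}$)
$s{\left(-1777,736 \right)} + h{\left(2212,-950 \right)} = -1691 + \left(\frac{57}{118} - - \frac{475}{118}\right) = -1691 + \left(\frac{57}{118} + \frac{475}{118}\right) = -1691 + \frac{266}{59} = - \frac{99503}{59}$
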